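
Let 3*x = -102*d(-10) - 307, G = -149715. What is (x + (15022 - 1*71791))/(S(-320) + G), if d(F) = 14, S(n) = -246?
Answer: 172042/449883 ≈ 0.38241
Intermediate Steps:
x = -1735/3 (x = (-102*14 - 307)/3 = (-1428 - 307)/3 = (⅓)*(-1735) = -1735/3 ≈ -578.33)
(x + (15022 - 1*71791))/(S(-320) + G) = (-1735/3 + (15022 - 1*71791))/(-246 - 149715) = (-1735/3 + (15022 - 71791))/(-149961) = (-1735/3 - 56769)*(-1/149961) = -172042/3*(-1/149961) = 172042/449883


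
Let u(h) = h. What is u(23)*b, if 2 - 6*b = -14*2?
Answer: 115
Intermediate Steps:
b = 5 (b = 1/3 - (-7)*2/3 = 1/3 - 1/6*(-28) = 1/3 + 14/3 = 5)
u(23)*b = 23*5 = 115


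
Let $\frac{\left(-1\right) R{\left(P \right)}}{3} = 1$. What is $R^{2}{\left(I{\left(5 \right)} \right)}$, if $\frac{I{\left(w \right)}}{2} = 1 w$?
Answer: $9$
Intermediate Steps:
$I{\left(w \right)} = 2 w$ ($I{\left(w \right)} = 2 \cdot 1 w = 2 w$)
$R{\left(P \right)} = -3$ ($R{\left(P \right)} = \left(-3\right) 1 = -3$)
$R^{2}{\left(I{\left(5 \right)} \right)} = \left(-3\right)^{2} = 9$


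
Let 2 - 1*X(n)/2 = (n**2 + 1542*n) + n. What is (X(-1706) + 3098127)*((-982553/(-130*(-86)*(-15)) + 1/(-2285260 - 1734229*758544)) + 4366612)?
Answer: 485082139596829782579038669/43701749450896 ≈ 1.1100e+13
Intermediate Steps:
X(n) = 4 - 3086*n - 2*n**2 (X(n) = 4 - 2*((n**2 + 1542*n) + n) = 4 - 2*(n**2 + 1543*n) = 4 + (-3086*n - 2*n**2) = 4 - 3086*n - 2*n**2)
(X(-1706) + 3098127)*((-982553/(-130*(-86)*(-15)) + 1/(-2285260 - 1734229*758544)) + 4366612) = ((4 - 3086*(-1706) - 2*(-1706)**2) + 3098127)*((-982553/(-130*(-86)*(-15)) + 1/(-2285260 - 1734229*758544)) + 4366612) = ((4 + 5264716 - 2*2910436) + 3098127)*((-982553/(11180*(-15)) + (1/758544)/(-4019489)) + 4366612) = ((4 + 5264716 - 5820872) + 3098127)*((-982553/(-167700) - 1/4019489*1/758544) + 4366612) = (-556152 + 3098127)*((-982553*(-1/167700) - 1/3048959264016) + 4366612) = 2541975*((75581/12900 - 1/3048959264016) + 4366612) = 2541975*(19203615844465033/3277631208817200 + 4366612) = 2541975*(14312162971611535791433/3277631208817200) = 485082139596829782579038669/43701749450896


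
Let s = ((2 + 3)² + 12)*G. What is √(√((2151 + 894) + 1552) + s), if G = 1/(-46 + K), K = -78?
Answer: √(-1147 + 3844*√4597)/62 ≈ 8.2160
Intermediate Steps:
G = -1/124 (G = 1/(-46 - 78) = 1/(-124) = -1/124 ≈ -0.0080645)
s = -37/124 (s = ((2 + 3)² + 12)*(-1/124) = (5² + 12)*(-1/124) = (25 + 12)*(-1/124) = 37*(-1/124) = -37/124 ≈ -0.29839)
√(√((2151 + 894) + 1552) + s) = √(√((2151 + 894) + 1552) - 37/124) = √(√(3045 + 1552) - 37/124) = √(√4597 - 37/124) = √(-37/124 + √4597)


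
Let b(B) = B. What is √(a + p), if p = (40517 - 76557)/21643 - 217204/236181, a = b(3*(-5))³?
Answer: I*√88253330055341846610171/5111665383 ≈ 58.117*I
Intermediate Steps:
a = -3375 (a = (3*(-5))³ = (-15)³ = -3375)
p = -13212909412/5111665383 (p = -36040*1/21643 - 217204*1/236181 = -36040/21643 - 217204/236181 = -13212909412/5111665383 ≈ -2.5849)
√(a + p) = √(-3375 - 13212909412/5111665383) = √(-17265083577037/5111665383) = I*√88253330055341846610171/5111665383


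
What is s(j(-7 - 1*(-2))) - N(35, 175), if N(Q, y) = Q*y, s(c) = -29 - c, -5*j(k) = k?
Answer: -6155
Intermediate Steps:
j(k) = -k/5
s(j(-7 - 1*(-2))) - N(35, 175) = (-29 - (-1)*(-7 - 1*(-2))/5) - 35*175 = (-29 - (-1)*(-7 + 2)/5) - 1*6125 = (-29 - (-1)*(-5)/5) - 6125 = (-29 - 1*1) - 6125 = (-29 - 1) - 6125 = -30 - 6125 = -6155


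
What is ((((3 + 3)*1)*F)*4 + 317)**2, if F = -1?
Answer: 85849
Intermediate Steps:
((((3 + 3)*1)*F)*4 + 317)**2 = ((((3 + 3)*1)*(-1))*4 + 317)**2 = (((6*1)*(-1))*4 + 317)**2 = ((6*(-1))*4 + 317)**2 = (-6*4 + 317)**2 = (-24 + 317)**2 = 293**2 = 85849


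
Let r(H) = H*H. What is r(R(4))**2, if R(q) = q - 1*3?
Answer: 1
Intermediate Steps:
R(q) = -3 + q (R(q) = q - 3 = -3 + q)
r(H) = H**2
r(R(4))**2 = ((-3 + 4)**2)**2 = (1**2)**2 = 1**2 = 1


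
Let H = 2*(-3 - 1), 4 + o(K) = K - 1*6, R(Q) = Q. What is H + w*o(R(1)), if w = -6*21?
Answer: 1126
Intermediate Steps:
w = -126
o(K) = -10 + K (o(K) = -4 + (K - 1*6) = -4 + (K - 6) = -4 + (-6 + K) = -10 + K)
H = -8 (H = 2*(-4) = -8)
H + w*o(R(1)) = -8 - 126*(-10 + 1) = -8 - 126*(-9) = -8 + 1134 = 1126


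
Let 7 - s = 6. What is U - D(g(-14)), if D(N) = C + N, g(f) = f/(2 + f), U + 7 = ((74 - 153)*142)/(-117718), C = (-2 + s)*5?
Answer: -15277/4974 ≈ -3.0714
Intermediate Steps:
s = 1 (s = 7 - 1*6 = 7 - 6 = 1)
C = -5 (C = (-2 + 1)*5 = -1*5 = -5)
U = -5724/829 (U = -7 + ((74 - 153)*142)/(-117718) = -7 - 79*142*(-1/117718) = -7 - 11218*(-1/117718) = -7 + 79/829 = -5724/829 ≈ -6.9047)
D(N) = -5 + N
U - D(g(-14)) = -5724/829 - (-5 - 14/(2 - 14)) = -5724/829 - (-5 - 14/(-12)) = -5724/829 - (-5 - 14*(-1/12)) = -5724/829 - (-5 + 7/6) = -5724/829 - 1*(-23/6) = -5724/829 + 23/6 = -15277/4974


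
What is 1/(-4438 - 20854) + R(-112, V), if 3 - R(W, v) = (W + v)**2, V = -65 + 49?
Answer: -414308253/25292 ≈ -16381.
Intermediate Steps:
V = -16
R(W, v) = 3 - (W + v)**2
1/(-4438 - 20854) + R(-112, V) = 1/(-4438 - 20854) + (3 - (-112 - 16)**2) = 1/(-25292) + (3 - 1*(-128)**2) = -1/25292 + (3 - 1*16384) = -1/25292 + (3 - 16384) = -1/25292 - 16381 = -414308253/25292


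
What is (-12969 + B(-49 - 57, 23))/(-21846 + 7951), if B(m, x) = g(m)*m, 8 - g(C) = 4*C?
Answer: 58761/13895 ≈ 4.2289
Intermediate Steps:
g(C) = 8 - 4*C
B(m, x) = m*(8 - 4*m) (B(m, x) = (8 - 4*m)*m = m*(8 - 4*m))
(-12969 + B(-49 - 57, 23))/(-21846 + 7951) = (-12969 + 4*(-49 - 57)*(2 - (-49 - 57)))/(-21846 + 7951) = (-12969 + 4*(-106)*(2 - 1*(-106)))/(-13895) = (-12969 + 4*(-106)*(2 + 106))*(-1/13895) = (-12969 + 4*(-106)*108)*(-1/13895) = (-12969 - 45792)*(-1/13895) = -58761*(-1/13895) = 58761/13895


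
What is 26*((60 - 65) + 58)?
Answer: 1378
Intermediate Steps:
26*((60 - 65) + 58) = 26*(-5 + 58) = 26*53 = 1378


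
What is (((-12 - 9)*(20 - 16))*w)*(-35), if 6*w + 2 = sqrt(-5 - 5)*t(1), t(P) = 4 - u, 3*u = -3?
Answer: -980 + 2450*I*sqrt(10) ≈ -980.0 + 7747.6*I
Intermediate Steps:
u = -1 (u = (1/3)*(-3) = -1)
t(P) = 5 (t(P) = 4 - 1*(-1) = 4 + 1 = 5)
w = -1/3 + 5*I*sqrt(10)/6 (w = -1/3 + (sqrt(-5 - 5)*5)/6 = -1/3 + (sqrt(-10)*5)/6 = -1/3 + ((I*sqrt(10))*5)/6 = -1/3 + (5*I*sqrt(10))/6 = -1/3 + 5*I*sqrt(10)/6 ≈ -0.33333 + 2.6352*I)
(((-12 - 9)*(20 - 16))*w)*(-35) = (((-12 - 9)*(20 - 16))*(-1/3 + 5*I*sqrt(10)/6))*(-35) = ((-21*4)*(-1/3 + 5*I*sqrt(10)/6))*(-35) = -84*(-1/3 + 5*I*sqrt(10)/6)*(-35) = (28 - 70*I*sqrt(10))*(-35) = -980 + 2450*I*sqrt(10)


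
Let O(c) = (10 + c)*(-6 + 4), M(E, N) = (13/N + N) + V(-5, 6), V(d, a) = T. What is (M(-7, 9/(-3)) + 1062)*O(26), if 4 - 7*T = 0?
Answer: -531840/7 ≈ -75977.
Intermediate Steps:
T = 4/7 (T = 4/7 - 1/7*0 = 4/7 + 0 = 4/7 ≈ 0.57143)
V(d, a) = 4/7
M(E, N) = 4/7 + N + 13/N (M(E, N) = (13/N + N) + 4/7 = (N + 13/N) + 4/7 = 4/7 + N + 13/N)
O(c) = -20 - 2*c (O(c) = (10 + c)*(-2) = -20 - 2*c)
(M(-7, 9/(-3)) + 1062)*O(26) = ((4/7 + 9/(-3) + 13/((9/(-3)))) + 1062)*(-20 - 2*26) = ((4/7 + 9*(-1/3) + 13/((9*(-1/3)))) + 1062)*(-20 - 52) = ((4/7 - 3 + 13/(-3)) + 1062)*(-72) = ((4/7 - 3 + 13*(-1/3)) + 1062)*(-72) = ((4/7 - 3 - 13/3) + 1062)*(-72) = (-142/21 + 1062)*(-72) = (22160/21)*(-72) = -531840/7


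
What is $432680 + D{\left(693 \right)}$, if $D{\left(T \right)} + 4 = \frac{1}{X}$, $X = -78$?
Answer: $\frac{33748727}{78} \approx 4.3268 \cdot 10^{5}$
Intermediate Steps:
$D{\left(T \right)} = - \frac{313}{78}$ ($D{\left(T \right)} = -4 + \frac{1}{-78} = -4 - \frac{1}{78} = - \frac{313}{78}$)
$432680 + D{\left(693 \right)} = 432680 - \frac{313}{78} = \frac{33748727}{78}$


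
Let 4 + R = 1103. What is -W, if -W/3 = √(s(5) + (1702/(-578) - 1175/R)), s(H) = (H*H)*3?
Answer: 3*√24778055099/18683 ≈ 25.276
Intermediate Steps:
R = 1099 (R = -4 + 1103 = 1099)
s(H) = 3*H² (s(H) = H²*3 = 3*H²)
W = -3*√24778055099/18683 (W = -3*√(3*5² + (1702/(-578) - 1175/1099)) = -3*√(3*25 + (1702*(-1/578) - 1175*1/1099)) = -3*√(75 + (-851/289 - 1175/1099)) = -3*√(75 - 1274824/317611) = -3*√24778055099/18683 ≈ -25.276)
-W = -(-3)*√24778055099/18683 = 3*√24778055099/18683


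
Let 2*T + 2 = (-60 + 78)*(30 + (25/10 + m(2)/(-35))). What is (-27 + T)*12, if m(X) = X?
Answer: 110874/35 ≈ 3167.8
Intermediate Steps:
T = 20369/70 (T = -1 + ((-60 + 78)*(30 + (25/10 + 2/(-35))))/2 = -1 + (18*(30 + (25*(1/10) + 2*(-1/35))))/2 = -1 + (18*(30 + (5/2 - 2/35)))/2 = -1 + (18*(30 + 171/70))/2 = -1 + (18*(2271/70))/2 = -1 + (1/2)*(20439/35) = -1 + 20439/70 = 20369/70 ≈ 290.99)
(-27 + T)*12 = (-27 + 20369/70)*12 = (18479/70)*12 = 110874/35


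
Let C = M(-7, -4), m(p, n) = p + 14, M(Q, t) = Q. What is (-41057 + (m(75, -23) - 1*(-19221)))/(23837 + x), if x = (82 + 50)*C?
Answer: -1977/2083 ≈ -0.94911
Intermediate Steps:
m(p, n) = 14 + p
C = -7
x = -924 (x = (82 + 50)*(-7) = 132*(-7) = -924)
(-41057 + (m(75, -23) - 1*(-19221)))/(23837 + x) = (-41057 + ((14 + 75) - 1*(-19221)))/(23837 - 924) = (-41057 + (89 + 19221))/22913 = (-41057 + 19310)*(1/22913) = -21747*1/22913 = -1977/2083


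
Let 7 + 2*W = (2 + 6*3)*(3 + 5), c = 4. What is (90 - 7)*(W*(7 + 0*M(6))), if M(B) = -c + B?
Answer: 88893/2 ≈ 44447.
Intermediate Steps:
M(B) = -4 + B (M(B) = -1*4 + B = -4 + B)
W = 153/2 (W = -7/2 + ((2 + 6*3)*(3 + 5))/2 = -7/2 + ((2 + 18)*8)/2 = -7/2 + (20*8)/2 = -7/2 + (½)*160 = -7/2 + 80 = 153/2 ≈ 76.500)
(90 - 7)*(W*(7 + 0*M(6))) = (90 - 7)*(153*(7 + 0*(-4 + 6))/2) = 83*(153*(7 + 0*2)/2) = 83*(153*(7 + 0)/2) = 83*((153/2)*7) = 83*(1071/2) = 88893/2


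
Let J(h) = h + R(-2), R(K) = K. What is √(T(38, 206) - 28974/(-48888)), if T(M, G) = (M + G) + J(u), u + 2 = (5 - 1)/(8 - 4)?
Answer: √4009828389/4074 ≈ 15.543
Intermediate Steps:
u = -1 (u = -2 + (5 - 1)/(8 - 4) = -2 + 4/4 = -2 + 4*(¼) = -2 + 1 = -1)
J(h) = -2 + h (J(h) = h - 2 = -2 + h)
T(M, G) = -3 + G + M (T(M, G) = (M + G) + (-2 - 1) = (G + M) - 3 = -3 + G + M)
√(T(38, 206) - 28974/(-48888)) = √((-3 + 206 + 38) - 28974/(-48888)) = √(241 - 28974*(-1/48888)) = √(241 + 4829/8148) = √(1968497/8148) = √4009828389/4074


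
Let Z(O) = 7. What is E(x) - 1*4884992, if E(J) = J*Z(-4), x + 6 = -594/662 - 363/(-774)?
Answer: -417172389557/85398 ≈ -4.8850e+6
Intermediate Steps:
x = -548963/85398 (x = -6 + (-594/662 - 363/(-774)) = -6 + (-594*1/662 - 363*(-1/774)) = -6 + (-297/331 + 121/258) = -6 - 36575/85398 = -548963/85398 ≈ -6.4283)
E(J) = 7*J (E(J) = J*7 = 7*J)
E(x) - 1*4884992 = 7*(-548963/85398) - 1*4884992 = -3842741/85398 - 4884992 = -417172389557/85398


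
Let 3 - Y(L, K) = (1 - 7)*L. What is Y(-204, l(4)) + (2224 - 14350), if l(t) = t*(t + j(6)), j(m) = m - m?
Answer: -13347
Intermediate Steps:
j(m) = 0
l(t) = t² (l(t) = t*(t + 0) = t*t = t²)
Y(L, K) = 3 + 6*L (Y(L, K) = 3 - (1 - 7)*L = 3 - (-6)*L = 3 + 6*L)
Y(-204, l(4)) + (2224 - 14350) = (3 + 6*(-204)) + (2224 - 14350) = (3 - 1224) - 12126 = -1221 - 12126 = -13347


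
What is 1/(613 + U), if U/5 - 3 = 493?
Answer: 1/3093 ≈ 0.00032331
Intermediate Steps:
U = 2480 (U = 15 + 5*493 = 15 + 2465 = 2480)
1/(613 + U) = 1/(613 + 2480) = 1/3093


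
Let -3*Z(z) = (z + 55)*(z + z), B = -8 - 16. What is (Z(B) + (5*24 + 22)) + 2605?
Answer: 3243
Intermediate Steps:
B = -24
Z(z) = -2*z*(55 + z)/3 (Z(z) = -(z + 55)*(z + z)/3 = -(55 + z)*2*z/3 = -2*z*(55 + z)/3)
(Z(B) + (5*24 + 22)) + 2605 = (-2/3*(-24)*(55 - 24) + (5*24 + 22)) + 2605 = (-2/3*(-24)*31 + (120 + 22)) + 2605 = (496 + 142) + 2605 = 638 + 2605 = 3243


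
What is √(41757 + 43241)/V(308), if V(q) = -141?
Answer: -√84998/141 ≈ -2.0677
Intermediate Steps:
√(41757 + 43241)/V(308) = √(41757 + 43241)/(-141) = √84998*(-1/141) = -√84998/141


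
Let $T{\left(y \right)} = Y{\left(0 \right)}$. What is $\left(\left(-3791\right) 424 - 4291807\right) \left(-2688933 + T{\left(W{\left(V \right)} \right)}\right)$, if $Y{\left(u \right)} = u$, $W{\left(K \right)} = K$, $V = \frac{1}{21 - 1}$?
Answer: $15862529353203$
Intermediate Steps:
$V = \frac{1}{20} \approx 0.05$
$T{\left(y \right)} = 0$
$\left(\left(-3791\right) 424 - 4291807\right) \left(-2688933 + T{\left(W{\left(V \right)} \right)}\right) = \left(\left(-3791\right) 424 - 4291807\right) \left(-2688933 + 0\right) = \left(-1607384 - 4291807\right) \left(-2688933\right) = \left(-5899191\right) \left(-2688933\right) = 15862529353203$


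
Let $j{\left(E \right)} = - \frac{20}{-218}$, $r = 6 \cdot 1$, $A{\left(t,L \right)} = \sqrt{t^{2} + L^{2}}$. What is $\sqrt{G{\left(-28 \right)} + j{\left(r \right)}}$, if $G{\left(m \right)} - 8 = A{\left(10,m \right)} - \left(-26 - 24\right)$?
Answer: $\frac{\sqrt{690188 + 23762 \sqrt{221}}}{109} \approx 9.3714$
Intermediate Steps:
$A{\left(t,L \right)} = \sqrt{L^{2} + t^{2}}$
$r = 6$
$G{\left(m \right)} = 58 + \sqrt{100 + m^{2}}$ ($G{\left(m \right)} = 8 + \left(\sqrt{m^{2} + 10^{2}} - \left(-26 - 24\right)\right) = 8 + \left(\sqrt{m^{2} + 100} - -50\right) = 8 + \left(\sqrt{100 + m^{2}} + 50\right) = 8 + \left(50 + \sqrt{100 + m^{2}}\right) = 58 + \sqrt{100 + m^{2}}$)
$j{\left(E \right)} = \frac{10}{109}$ ($j{\left(E \right)} = \left(-20\right) \left(- \frac{1}{218}\right) = \frac{10}{109}$)
$\sqrt{G{\left(-28 \right)} + j{\left(r \right)}} = \sqrt{\left(58 + \sqrt{100 + \left(-28\right)^{2}}\right) + \frac{10}{109}} = \sqrt{\left(58 + \sqrt{100 + 784}\right) + \frac{10}{109}} = \sqrt{\left(58 + \sqrt{884}\right) + \frac{10}{109}} = \sqrt{\left(58 + 2 \sqrt{221}\right) + \frac{10}{109}} = \sqrt{\frac{6332}{109} + 2 \sqrt{221}}$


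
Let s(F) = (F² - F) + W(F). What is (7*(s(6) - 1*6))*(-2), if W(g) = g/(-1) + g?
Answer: -336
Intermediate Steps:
W(g) = 0 (W(g) = -g + g = 0)
s(F) = F² - F (s(F) = (F² - F) + 0 = F² - F)
(7*(s(6) - 1*6))*(-2) = (7*(6*(-1 + 6) - 1*6))*(-2) = (7*(6*5 - 6))*(-2) = (7*(30 - 6))*(-2) = (7*24)*(-2) = 168*(-2) = -336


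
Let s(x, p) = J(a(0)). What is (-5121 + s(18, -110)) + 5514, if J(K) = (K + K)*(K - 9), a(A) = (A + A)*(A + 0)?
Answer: 393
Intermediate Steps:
a(A) = 2*A² (a(A) = (2*A)*A = 2*A²)
J(K) = 2*K*(-9 + K) (J(K) = (2*K)*(-9 + K) = 2*K*(-9 + K))
s(x, p) = 0 (s(x, p) = 2*(2*0²)*(-9 + 2*0²) = 2*(2*0)*(-9 + 2*0) = 2*0*(-9 + 0) = 2*0*(-9) = 0)
(-5121 + s(18, -110)) + 5514 = (-5121 + 0) + 5514 = -5121 + 5514 = 393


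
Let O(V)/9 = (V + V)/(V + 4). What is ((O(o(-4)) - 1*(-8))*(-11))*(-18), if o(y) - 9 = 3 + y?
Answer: 3960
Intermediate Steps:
o(y) = 12 + y (o(y) = 9 + (3 + y) = 12 + y)
O(V) = 18*V/(4 + V) (O(V) = 9*((V + V)/(V + 4)) = 9*((2*V)/(4 + V)) = 9*(2*V/(4 + V)) = 18*V/(4 + V))
((O(o(-4)) - 1*(-8))*(-11))*(-18) = ((18*(12 - 4)/(4 + (12 - 4)) - 1*(-8))*(-11))*(-18) = ((18*8/(4 + 8) + 8)*(-11))*(-18) = ((18*8/12 + 8)*(-11))*(-18) = ((18*8*(1/12) + 8)*(-11))*(-18) = ((12 + 8)*(-11))*(-18) = (20*(-11))*(-18) = -220*(-18) = 3960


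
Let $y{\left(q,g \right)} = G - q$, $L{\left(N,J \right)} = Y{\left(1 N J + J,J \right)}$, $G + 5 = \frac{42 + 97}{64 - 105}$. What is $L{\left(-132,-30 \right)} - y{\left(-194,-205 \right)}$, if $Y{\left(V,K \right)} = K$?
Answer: $- \frac{8840}{41} \approx -215.61$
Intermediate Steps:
$G = - \frac{344}{41}$ ($G = -5 + \frac{42 + 97}{64 - 105} = -5 + \frac{139}{-41} = -5 + 139 \left(- \frac{1}{41}\right) = -5 - \frac{139}{41} = - \frac{344}{41} \approx -8.3902$)
$L{\left(N,J \right)} = J$
$y{\left(q,g \right)} = - \frac{344}{41} - q$
$L{\left(-132,-30 \right)} - y{\left(-194,-205 \right)} = -30 - \left(- \frac{344}{41} - -194\right) = -30 - \left(- \frac{344}{41} + 194\right) = -30 - \frac{7610}{41} = - \frac{8840}{41}$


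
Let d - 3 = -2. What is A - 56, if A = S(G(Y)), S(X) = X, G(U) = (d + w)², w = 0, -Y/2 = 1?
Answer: -55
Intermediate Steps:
Y = -2 (Y = -2*1 = -2)
d = 1 (d = 3 - 2 = 1)
G(U) = 1 (G(U) = (1 + 0)² = 1² = 1)
A = 1
A - 56 = 1 - 56 = -55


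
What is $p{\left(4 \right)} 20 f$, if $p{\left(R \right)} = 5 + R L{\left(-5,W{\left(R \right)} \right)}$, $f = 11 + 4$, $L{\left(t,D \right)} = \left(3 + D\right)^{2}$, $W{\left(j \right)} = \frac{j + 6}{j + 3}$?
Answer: $\frac{1226700}{49} \approx 25035.0$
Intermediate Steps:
$W{\left(j \right)} = \frac{6 + j}{3 + j}$
$f = 15$
$p{\left(R \right)} = 5 + R \left(3 + \frac{6 + R}{3 + R}\right)^{2}$
$p{\left(4 \right)} 20 f = \left(5 + \frac{4 \left(15 + 4 \cdot 4\right)^{2}}{\left(3 + 4\right)^{2}}\right) 20 \cdot 15 = \left(5 + \frac{4 \left(15 + 16\right)^{2}}{49}\right) 20 \cdot 15 = \left(5 + 4 \cdot \frac{1}{49} \cdot 31^{2}\right) 20 \cdot 15 = \left(5 + 4 \cdot \frac{1}{49} \cdot 961\right) 20 \cdot 15 = \left(5 + \frac{3844}{49}\right) 20 \cdot 15 = \frac{4089}{49} \cdot 20 \cdot 15 = \frac{81780}{49} \cdot 15 = \frac{1226700}{49}$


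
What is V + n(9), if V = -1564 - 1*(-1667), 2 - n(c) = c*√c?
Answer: 78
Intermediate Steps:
n(c) = 2 - c^(3/2) (n(c) = 2 - c*√c = 2 - c^(3/2))
V = 103 (V = -1564 + 1667 = 103)
V + n(9) = 103 + (2 - 9^(3/2)) = 103 + (2 - 1*27) = 103 + (2 - 27) = 103 - 25 = 78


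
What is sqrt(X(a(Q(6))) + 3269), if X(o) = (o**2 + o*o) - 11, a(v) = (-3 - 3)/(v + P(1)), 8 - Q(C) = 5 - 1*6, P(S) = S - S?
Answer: sqrt(29330)/3 ≈ 57.087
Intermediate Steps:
P(S) = 0
Q(C) = 9 (Q(C) = 8 - (5 - 1*6) = 8 - (5 - 6) = 8 - 1*(-1) = 8 + 1 = 9)
a(v) = -6/v (a(v) = (-3 - 3)/(v + 0) = -6/v)
X(o) = -11 + 2*o**2 (X(o) = (o**2 + o**2) - 11 = 2*o**2 - 11 = -11 + 2*o**2)
sqrt(X(a(Q(6))) + 3269) = sqrt((-11 + 2*(-6/9)**2) + 3269) = sqrt((-11 + 2*(-6*1/9)**2) + 3269) = sqrt((-11 + 2*(-2/3)**2) + 3269) = sqrt((-11 + 2*(4/9)) + 3269) = sqrt((-11 + 8/9) + 3269) = sqrt(-91/9 + 3269) = sqrt(29330/9) = sqrt(29330)/3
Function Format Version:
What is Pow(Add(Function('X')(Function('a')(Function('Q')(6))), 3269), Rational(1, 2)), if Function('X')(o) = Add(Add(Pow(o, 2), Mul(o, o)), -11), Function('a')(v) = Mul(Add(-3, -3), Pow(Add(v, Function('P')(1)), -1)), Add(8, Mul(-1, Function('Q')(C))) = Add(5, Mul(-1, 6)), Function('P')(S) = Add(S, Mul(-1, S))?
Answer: Mul(Rational(1, 3), Pow(29330, Rational(1, 2))) ≈ 57.087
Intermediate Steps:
Function('P')(S) = 0
Function('Q')(C) = 9 (Function('Q')(C) = Add(8, Mul(-1, Add(5, Mul(-1, 6)))) = Add(8, Mul(-1, Add(5, -6))) = Add(8, Mul(-1, -1)) = Add(8, 1) = 9)
Function('a')(v) = Mul(-6, Pow(v, -1)) (Function('a')(v) = Mul(Add(-3, -3), Pow(Add(v, 0), -1)) = Mul(-6, Pow(v, -1)))
Function('X')(o) = Add(-11, Mul(2, Pow(o, 2))) (Function('X')(o) = Add(Add(Pow(o, 2), Pow(o, 2)), -11) = Add(Mul(2, Pow(o, 2)), -11) = Add(-11, Mul(2, Pow(o, 2))))
Pow(Add(Function('X')(Function('a')(Function('Q')(6))), 3269), Rational(1, 2)) = Pow(Add(Add(-11, Mul(2, Pow(Mul(-6, Pow(9, -1)), 2))), 3269), Rational(1, 2)) = Pow(Add(Add(-11, Mul(2, Pow(Mul(-6, Rational(1, 9)), 2))), 3269), Rational(1, 2)) = Pow(Add(Add(-11, Mul(2, Pow(Rational(-2, 3), 2))), 3269), Rational(1, 2)) = Pow(Add(Add(-11, Mul(2, Rational(4, 9))), 3269), Rational(1, 2)) = Pow(Add(Add(-11, Rational(8, 9)), 3269), Rational(1, 2)) = Pow(Add(Rational(-91, 9), 3269), Rational(1, 2)) = Pow(Rational(29330, 9), Rational(1, 2)) = Mul(Rational(1, 3), Pow(29330, Rational(1, 2)))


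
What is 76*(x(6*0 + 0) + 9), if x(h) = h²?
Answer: 684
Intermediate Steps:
76*(x(6*0 + 0) + 9) = 76*((6*0 + 0)² + 9) = 76*((0 + 0)² + 9) = 76*(0² + 9) = 76*(0 + 9) = 76*9 = 684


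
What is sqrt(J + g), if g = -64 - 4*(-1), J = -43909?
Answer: I*sqrt(43969) ≈ 209.69*I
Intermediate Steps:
g = -60 (g = -64 + 4 = -60)
sqrt(J + g) = sqrt(-43909 - 60) = sqrt(-43969) = I*sqrt(43969)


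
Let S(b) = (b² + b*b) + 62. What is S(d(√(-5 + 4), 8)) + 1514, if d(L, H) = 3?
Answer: 1594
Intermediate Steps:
S(b) = 62 + 2*b² (S(b) = (b² + b²) + 62 = 2*b² + 62 = 62 + 2*b²)
S(d(√(-5 + 4), 8)) + 1514 = (62 + 2*3²) + 1514 = (62 + 2*9) + 1514 = (62 + 18) + 1514 = 80 + 1514 = 1594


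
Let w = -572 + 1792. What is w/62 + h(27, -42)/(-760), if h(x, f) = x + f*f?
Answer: 408079/23560 ≈ 17.321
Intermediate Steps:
h(x, f) = x + f²
w = 1220
w/62 + h(27, -42)/(-760) = 1220/62 + (27 + (-42)²)/(-760) = 1220*(1/62) + (27 + 1764)*(-1/760) = 610/31 + 1791*(-1/760) = 610/31 - 1791/760 = 408079/23560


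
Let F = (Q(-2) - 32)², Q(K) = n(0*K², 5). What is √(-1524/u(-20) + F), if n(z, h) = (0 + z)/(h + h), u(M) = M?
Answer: √27505/5 ≈ 33.169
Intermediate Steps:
n(z, h) = z/(2*h) (n(z, h) = z/((2*h)) = z*(1/(2*h)) = z/(2*h))
Q(K) = 0 (Q(K) = (½)*(0*K²)/5 = (½)*0*(⅕) = 0)
F = 1024 (F = (0 - 32)² = (-32)² = 1024)
√(-1524/u(-20) + F) = √(-1524/(-20) + 1024) = √(-1524*(-1/20) + 1024) = √(381/5 + 1024) = √(5501/5) = √27505/5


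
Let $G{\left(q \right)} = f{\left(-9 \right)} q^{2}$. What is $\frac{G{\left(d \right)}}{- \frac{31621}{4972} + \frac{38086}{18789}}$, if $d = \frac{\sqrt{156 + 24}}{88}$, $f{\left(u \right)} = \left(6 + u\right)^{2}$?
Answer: $- \frac{859878585}{17809588588} \approx -0.048282$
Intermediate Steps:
$d = \frac{3 \sqrt{5}}{44}$ ($d = \sqrt{180} \cdot \frac{1}{88} = 6 \sqrt{5} \cdot \frac{1}{88} = \frac{3 \sqrt{5}}{44} \approx 0.15246$)
$G{\left(q \right)} = 9 q^{2}$ ($G{\left(q \right)} = \left(6 - 9\right)^{2} q^{2} = \left(-3\right)^{2} q^{2} = 9 q^{2}$)
$\frac{G{\left(d \right)}}{- \frac{31621}{4972} + \frac{38086}{18789}} = \frac{9 \left(\frac{3 \sqrt{5}}{44}\right)^{2}}{- \frac{31621}{4972} + \frac{38086}{18789}} = \frac{9 \cdot \frac{45}{1936}}{\left(-31621\right) \frac{1}{4972} + 38086 \cdot \frac{1}{18789}} = \frac{405}{1936 \left(- \frac{31621}{4972} + \frac{38086}{18789}\right)} = \frac{405}{1936 \left(- \frac{404763377}{93418908}\right)} = \frac{405}{1936} \left(- \frac{93418908}{404763377}\right) = - \frac{859878585}{17809588588}$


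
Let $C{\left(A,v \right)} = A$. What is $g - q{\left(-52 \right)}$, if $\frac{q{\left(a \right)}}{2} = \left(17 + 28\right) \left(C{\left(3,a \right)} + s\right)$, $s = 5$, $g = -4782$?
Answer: $-5502$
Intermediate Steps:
$q{\left(a \right)} = 720$ ($q{\left(a \right)} = 2 \left(17 + 28\right) \left(3 + 5\right) = 2 \cdot 45 \cdot 8 = 2 \cdot 360 = 720$)
$g - q{\left(-52 \right)} = -4782 - 720 = -5502$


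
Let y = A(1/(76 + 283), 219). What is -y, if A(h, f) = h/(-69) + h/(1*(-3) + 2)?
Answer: 70/24771 ≈ 0.0028259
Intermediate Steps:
A(h, f) = -70*h/69 (A(h, f) = h*(-1/69) + h/(-3 + 2) = -h/69 + h/(-1) = -h/69 + h*(-1) = -h/69 - h = -70*h/69)
y = -70/24771 (y = -70/(69*(76 + 283)) = -70/69/359 = -70/69*1/359 = -70/24771 ≈ -0.0028259)
-y = -1*(-70/24771) = 70/24771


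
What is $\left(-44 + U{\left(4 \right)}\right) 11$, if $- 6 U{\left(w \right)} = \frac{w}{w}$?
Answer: $- \frac{2915}{6} \approx -485.83$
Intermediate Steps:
$U{\left(w \right)} = - \frac{1}{6}$ ($U{\left(w \right)} = - \frac{w \frac{1}{w}}{6} = \left(- \frac{1}{6}\right) 1 = - \frac{1}{6}$)
$\left(-44 + U{\left(4 \right)}\right) 11 = \left(-44 - \frac{1}{6}\right) 11 = \left(- \frac{265}{6}\right) 11 = - \frac{2915}{6}$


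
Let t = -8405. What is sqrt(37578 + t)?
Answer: sqrt(29173) ≈ 170.80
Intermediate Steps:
sqrt(37578 + t) = sqrt(37578 - 8405) = sqrt(29173)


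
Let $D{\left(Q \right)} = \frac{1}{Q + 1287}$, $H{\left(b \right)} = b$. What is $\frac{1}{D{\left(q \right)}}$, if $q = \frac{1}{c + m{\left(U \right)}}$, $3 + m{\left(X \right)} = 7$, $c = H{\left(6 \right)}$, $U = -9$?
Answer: $\frac{12871}{10} \approx 1287.1$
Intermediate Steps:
$c = 6$
$m{\left(X \right)} = 4$ ($m{\left(X \right)} = -3 + 7 = 4$)
$q = \frac{1}{10}$ ($q = \frac{1}{6 + 4} = \frac{1}{10} \approx 0.1$)
$D{\left(Q \right)} = \frac{1}{1287 + Q}$
$\frac{1}{D{\left(q \right)}} = \frac{1}{\frac{1}{1287 + \frac{1}{10}}} = \frac{1}{\frac{1}{\frac{12871}{10}}} = \frac{1}{\frac{10}{12871}} = \frac{12871}{10}$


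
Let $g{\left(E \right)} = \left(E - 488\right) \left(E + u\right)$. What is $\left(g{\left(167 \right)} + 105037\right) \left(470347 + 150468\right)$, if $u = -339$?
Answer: $99484982935$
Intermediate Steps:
$g{\left(E \right)} = \left(-488 + E\right) \left(-339 + E\right)$ ($g{\left(E \right)} = \left(E - 488\right) \left(E - 339\right) = \left(-488 + E\right) \left(-339 + E\right)$)
$\left(g{\left(167 \right)} + 105037\right) \left(470347 + 150468\right) = \left(\left(165432 + 167^{2} - 138109\right) + 105037\right) \left(470347 + 150468\right) = \left(\left(165432 + 27889 - 138109\right) + 105037\right) 620815 = \left(55212 + 105037\right) 620815 = 160249 \cdot 620815 = 99484982935$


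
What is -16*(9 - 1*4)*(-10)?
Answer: 800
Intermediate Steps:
-16*(9 - 1*4)*(-10) = -16*(9 - 4)*(-10) = -16*5*(-10) = -80*(-10) = 800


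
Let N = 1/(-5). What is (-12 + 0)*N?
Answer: 12/5 ≈ 2.4000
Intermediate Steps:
N = -1/5 (N = 1*(-1/5) = -1/5 ≈ -0.20000)
(-12 + 0)*N = (-12 + 0)*(-1/5) = -12*(-1/5) = 12/5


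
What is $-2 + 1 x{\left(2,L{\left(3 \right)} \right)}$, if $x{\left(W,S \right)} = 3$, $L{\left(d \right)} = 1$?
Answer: $1$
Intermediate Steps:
$-2 + 1 x{\left(2,L{\left(3 \right)} \right)} = -2 + 1 \cdot 3 = -2 + 3 = 1$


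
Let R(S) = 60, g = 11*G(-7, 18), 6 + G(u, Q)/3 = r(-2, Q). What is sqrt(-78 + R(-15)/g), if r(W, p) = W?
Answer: I*sqrt(37862)/22 ≈ 8.8446*I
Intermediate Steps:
G(u, Q) = -24 (G(u, Q) = -18 + 3*(-2) = -18 - 6 = -24)
g = -264 (g = 11*(-24) = -264)
sqrt(-78 + R(-15)/g) = sqrt(-78 + 60/(-264)) = sqrt(-78 + 60*(-1/264)) = sqrt(-78 - 5/22) = sqrt(-1721/22) = I*sqrt(37862)/22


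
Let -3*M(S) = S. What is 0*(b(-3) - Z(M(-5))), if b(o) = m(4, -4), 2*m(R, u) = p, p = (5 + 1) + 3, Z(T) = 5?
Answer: 0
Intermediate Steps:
M(S) = -S/3
p = 9 (p = 6 + 3 = 9)
m(R, u) = 9/2 (m(R, u) = (1/2)*9 = 9/2)
b(o) = 9/2
0*(b(-3) - Z(M(-5))) = 0*(9/2 - 1*5) = 0*(9/2 - 5) = 0*(-1/2) = 0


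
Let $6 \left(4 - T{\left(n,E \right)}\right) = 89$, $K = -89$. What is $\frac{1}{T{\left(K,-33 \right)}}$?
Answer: $- \frac{6}{65} \approx -0.092308$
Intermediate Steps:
$T{\left(n,E \right)} = - \frac{65}{6}$ ($T{\left(n,E \right)} = 4 - \frac{89}{6} = - \frac{65}{6}$)
$\frac{1}{T{\left(K,-33 \right)}} = \frac{1}{- \frac{65}{6}} = - \frac{6}{65}$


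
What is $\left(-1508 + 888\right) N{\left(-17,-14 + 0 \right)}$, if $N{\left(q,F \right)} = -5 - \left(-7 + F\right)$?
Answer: $-9920$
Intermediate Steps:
$N{\left(q,F \right)} = 2 - F$
$\left(-1508 + 888\right) N{\left(-17,-14 + 0 \right)} = \left(-1508 + 888\right) \left(2 - \left(-14 + 0\right)\right) = - 620 \left(2 - -14\right) = - 620 \left(2 + 14\right) = \left(-620\right) 16 = -9920$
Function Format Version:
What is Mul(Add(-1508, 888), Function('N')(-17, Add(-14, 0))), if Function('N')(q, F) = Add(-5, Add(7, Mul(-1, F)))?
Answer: -9920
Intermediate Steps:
Function('N')(q, F) = Add(2, Mul(-1, F))
Mul(Add(-1508, 888), Function('N')(-17, Add(-14, 0))) = Mul(Add(-1508, 888), Add(2, Mul(-1, Add(-14, 0)))) = Mul(-620, Add(2, Mul(-1, -14))) = Mul(-620, Add(2, 14)) = Mul(-620, 16) = -9920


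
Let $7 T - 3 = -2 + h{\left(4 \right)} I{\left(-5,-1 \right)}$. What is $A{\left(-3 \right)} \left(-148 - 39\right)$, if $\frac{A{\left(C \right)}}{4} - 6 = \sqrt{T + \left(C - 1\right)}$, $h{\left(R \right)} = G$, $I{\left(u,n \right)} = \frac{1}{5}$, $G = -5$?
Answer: $-4488 - 1496 i \approx -4488.0 - 1496.0 i$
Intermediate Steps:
$I{\left(u,n \right)} = \frac{1}{5}$
$h{\left(R \right)} = -5$
$T = 0$ ($T = \frac{3}{7} + \frac{-2 - 1}{7} = \frac{3}{7} + \frac{1}{7} \left(-3\right) = \frac{3}{7} - \frac{3}{7} = 0$)
$A{\left(C \right)} = 24 + 4 \sqrt{-1 + C}$ ($A{\left(C \right)} = 24 + 4 \sqrt{0 + \left(C - 1\right)} = 24 + 4 \sqrt{0 + \left(-1 + C\right)} = 24 + 4 \sqrt{-1 + C}$)
$A{\left(-3 \right)} \left(-148 - 39\right) = \left(24 + 4 \sqrt{-1 - 3}\right) \left(-148 - 39\right) = \left(24 + 4 \sqrt{-4}\right) \left(-148 - 39\right) = \left(24 + 4 \cdot 2 i\right) \left(-187\right) = \left(24 + 8 i\right) \left(-187\right) = -4488 - 1496 i$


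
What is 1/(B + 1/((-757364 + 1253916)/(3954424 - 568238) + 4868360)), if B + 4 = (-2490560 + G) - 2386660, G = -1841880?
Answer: -8242586485756/55382795826787389531 ≈ -1.4883e-7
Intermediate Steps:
B = -6719104 (B = -4 + ((-2490560 - 1841880) - 2386660) = -4 + (-4332440 - 2386660) = -4 - 6719100 = -6719104)
1/(B + 1/((-757364 + 1253916)/(3954424 - 568238) + 4868360)) = 1/(-6719104 + 1/((-757364 + 1253916)/(3954424 - 568238) + 4868360)) = 1/(-6719104 + 1/(496552/3386186 + 4868360)) = 1/(-6719104 + 1/(496552*(1/3386186) + 4868360)) = 1/(-6719104 + 1/(248276/1693093 + 4868360)) = 1/(-6719104 + 1/(8242586485756/1693093)) = 1/(-6719104 + 1693093/8242586485756) = 1/(-55382795826787389531/8242586485756) = -8242586485756/55382795826787389531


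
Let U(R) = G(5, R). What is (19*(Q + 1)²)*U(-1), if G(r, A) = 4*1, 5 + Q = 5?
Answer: 76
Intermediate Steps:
Q = 0 (Q = -5 + 5 = 0)
G(r, A) = 4
U(R) = 4
(19*(Q + 1)²)*U(-1) = (19*(0 + 1)²)*4 = (19*1²)*4 = (19*1)*4 = 19*4 = 76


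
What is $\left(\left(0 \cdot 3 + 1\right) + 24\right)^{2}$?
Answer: $625$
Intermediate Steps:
$\left(\left(0 \cdot 3 + 1\right) + 24\right)^{2} = \left(\left(0 + 1\right) + 24\right)^{2} = \left(1 + 24\right)^{2} = 25^{2} = 625$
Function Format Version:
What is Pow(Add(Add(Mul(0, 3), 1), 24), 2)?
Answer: 625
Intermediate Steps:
Pow(Add(Add(Mul(0, 3), 1), 24), 2) = Pow(Add(Add(0, 1), 24), 2) = Pow(Add(1, 24), 2) = Pow(25, 2) = 625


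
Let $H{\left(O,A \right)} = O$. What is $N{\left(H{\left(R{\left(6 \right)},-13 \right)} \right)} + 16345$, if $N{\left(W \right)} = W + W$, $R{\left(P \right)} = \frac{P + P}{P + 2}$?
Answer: $16348$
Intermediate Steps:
$R{\left(P \right)} = \frac{2 P}{2 + P}$
$N{\left(W \right)} = 2 W$
$N{\left(H{\left(R{\left(6 \right)},-13 \right)} \right)} + 16345 = 2 \cdot 2 \cdot 6 \frac{1}{2 + 6} + 16345 = 2 \cdot 2 \cdot 6 \cdot \frac{1}{8} + 16345 = 2 \cdot \frac{3}{2} + 16345 = 3 + 16345 = 16348$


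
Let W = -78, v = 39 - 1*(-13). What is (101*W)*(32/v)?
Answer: -4848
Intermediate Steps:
v = 52 (v = 39 + 13 = 52)
(101*W)*(32/v) = (101*(-78))*(32/52) = -252096/52 = -7878*8/13 = -4848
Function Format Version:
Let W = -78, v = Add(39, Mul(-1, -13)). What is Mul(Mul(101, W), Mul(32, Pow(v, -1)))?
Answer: -4848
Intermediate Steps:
v = 52 (v = Add(39, 13) = 52)
Mul(Mul(101, W), Mul(32, Pow(v, -1))) = Mul(Mul(101, -78), Mul(32, Pow(52, -1))) = Mul(-7878, Mul(32, Rational(1, 52))) = Mul(-7878, Rational(8, 13)) = -4848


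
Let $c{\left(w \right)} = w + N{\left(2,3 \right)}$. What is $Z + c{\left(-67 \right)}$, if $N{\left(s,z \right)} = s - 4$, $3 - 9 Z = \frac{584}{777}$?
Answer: $- \frac{480770}{6993} \approx -68.75$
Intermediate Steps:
$Z = \frac{1747}{6993}$ ($Z = \frac{1}{3} - \frac{584 \cdot \frac{1}{777}}{9} = \frac{1}{3} - \frac{584}{6993} = \frac{1747}{6993} \approx 0.24982$)
$N{\left(s,z \right)} = -4 + s$
$c{\left(w \right)} = -2 + w$ ($c{\left(w \right)} = w + \left(-4 + 2\right) = w - 2 = -2 + w$)
$Z + c{\left(-67 \right)} = \frac{1747}{6993} - 69 = - \frac{480770}{6993}$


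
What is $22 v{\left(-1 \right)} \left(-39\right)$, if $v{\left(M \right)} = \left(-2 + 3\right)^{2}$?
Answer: $-858$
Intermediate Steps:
$v{\left(M \right)} = 1$ ($v{\left(M \right)} = 1^{2} = 1$)
$22 v{\left(-1 \right)} \left(-39\right) = 22 \cdot 1 \left(-39\right) = 22 \left(-39\right) = -858$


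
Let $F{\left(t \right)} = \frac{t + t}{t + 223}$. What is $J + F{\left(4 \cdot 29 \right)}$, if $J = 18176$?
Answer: $\frac{6161896}{339} \approx 18177.0$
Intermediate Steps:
$F{\left(t \right)} = \frac{2 t}{223 + t}$
$J + F{\left(4 \cdot 29 \right)} = 18176 + \frac{2 \cdot 4 \cdot 29}{223 + 4 \cdot 29} = 18176 + 2 \cdot 116 \frac{1}{223 + 116} = 18176 + 2 \cdot 116 \cdot \frac{1}{339} = 18176 + \frac{232}{339} = \frac{6161896}{339}$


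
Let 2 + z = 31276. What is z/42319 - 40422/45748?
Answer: -139947833/968004806 ≈ -0.14457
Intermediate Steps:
z = 31274 (z = -2 + 31276 = 31274)
z/42319 - 40422/45748 = 31274/42319 - 40422/45748 = 31274*(1/42319) - 40422*1/45748 = 31274/42319 - 20211/22874 = -139947833/968004806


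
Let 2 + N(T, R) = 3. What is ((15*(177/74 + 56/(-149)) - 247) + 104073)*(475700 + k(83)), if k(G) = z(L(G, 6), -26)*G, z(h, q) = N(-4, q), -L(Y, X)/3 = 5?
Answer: 14725084076549/298 ≈ 4.9413e+10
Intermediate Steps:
N(T, R) = 1 (N(T, R) = -2 + 3 = 1)
L(Y, X) = -15 (L(Y, X) = -3*5 = -15)
z(h, q) = 1
k(G) = G (k(G) = 1*G = G)
((15*(177/74 + 56/(-149)) - 247) + 104073)*(475700 + k(83)) = ((15*(177/74 + 56/(-149)) - 247) + 104073)*(475700 + 83) = ((15*(177*(1/74) + 56*(-1/149)) - 247) + 104073)*475783 = ((15*(177/74 - 56/149) - 247) + 104073)*475783 = ((15*(22229/11026) - 247) + 104073)*475783 = ((333435/11026 - 247) + 104073)*475783 = (-2389987/11026 + 104073)*475783 = (1145118911/11026)*475783 = 14725084076549/298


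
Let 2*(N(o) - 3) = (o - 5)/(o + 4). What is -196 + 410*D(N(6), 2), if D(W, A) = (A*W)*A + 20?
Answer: 13006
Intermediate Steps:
N(o) = 3 + (-5 + o)/(2*(4 + o)) (N(o) = 3 + ((o - 5)/(o + 4))/2 = 3 + ((-5 + o)/(4 + o))/2 = 3 + (-5 + o)/(2*(4 + o)))
D(W, A) = 20 + W*A² (D(W, A) = W*A² + 20 = 20 + W*A²)
-196 + 410*D(N(6), 2) = -196 + 410*(20 + ((19 + 7*6)/(2*(4 + 6)))*2²) = -196 + 410*(20 + ((½)*(19 + 42)/10)*4) = -196 + 410*(20 + ((½)*(⅒)*61)*4) = -196 + 410*(20 + (61/20)*4) = -196 + 410*(20 + 61/5) = -196 + 410*(161/5) = -196 + 13202 = 13006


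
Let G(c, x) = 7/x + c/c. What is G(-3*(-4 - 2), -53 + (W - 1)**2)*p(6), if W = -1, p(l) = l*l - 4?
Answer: 192/7 ≈ 27.429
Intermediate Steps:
p(l) = -4 + l**2 (p(l) = l**2 - 4 = -4 + l**2)
G(c, x) = 1 + 7/x (G(c, x) = 7/x + 1 = 1 + 7/x)
G(-3*(-4 - 2), -53 + (W - 1)**2)*p(6) = ((7 + (-53 + (-1 - 1)**2))/(-53 + (-1 - 1)**2))*(-4 + 6**2) = ((7 + (-53 + (-2)**2))/(-53 + (-2)**2))*(-4 + 36) = ((7 + (-53 + 4))/(-53 + 4))*32 = ((7 - 49)/(-49))*32 = -1/49*(-42)*32 = (6/7)*32 = 192/7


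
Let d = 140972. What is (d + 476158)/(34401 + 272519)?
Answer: 61713/30692 ≈ 2.0107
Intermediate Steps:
(d + 476158)/(34401 + 272519) = (140972 + 476158)/(34401 + 272519) = 617130/306920 = 617130*(1/306920) = 61713/30692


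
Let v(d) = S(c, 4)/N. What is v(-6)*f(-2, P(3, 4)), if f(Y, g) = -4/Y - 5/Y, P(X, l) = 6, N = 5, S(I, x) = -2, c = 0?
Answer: -9/5 ≈ -1.8000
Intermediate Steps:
f(Y, g) = -9/Y
v(d) = -2/5
v(-6)*f(-2, P(3, 4)) = -(-18)/(5*(-2)) = -(-18)*(-1)/(5*2) = -2/5*9/2 = -9/5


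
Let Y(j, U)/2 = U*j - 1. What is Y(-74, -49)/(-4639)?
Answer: -7250/4639 ≈ -1.5628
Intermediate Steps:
Y(j, U) = -2 + 2*U*j (Y(j, U) = 2*(U*j - 1) = 2*(-1 + U*j) = -2 + 2*U*j)
Y(-74, -49)/(-4639) = (-2 + 2*(-49)*(-74))/(-4639) = (-2 + 7252)*(-1/4639) = 7250*(-1/4639) = -7250/4639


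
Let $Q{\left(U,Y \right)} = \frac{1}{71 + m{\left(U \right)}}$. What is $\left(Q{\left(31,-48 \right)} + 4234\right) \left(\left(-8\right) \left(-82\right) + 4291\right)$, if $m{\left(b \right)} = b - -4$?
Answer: $\frac{2220238335}{106} \approx 2.0946 \cdot 10^{7}$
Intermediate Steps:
$m{\left(b \right)} = 4 + b$ ($m{\left(b \right)} = b + 4 = 4 + b$)
$Q{\left(U,Y \right)} = \frac{1}{75 + U}$ ($Q{\left(U,Y \right)} = \frac{1}{71 + \left(4 + U\right)} = \frac{1}{75 + U}$)
$\left(Q{\left(31,-48 \right)} + 4234\right) \left(\left(-8\right) \left(-82\right) + 4291\right) = \left(\frac{1}{75 + 31} + 4234\right) \left(\left(-8\right) \left(-82\right) + 4291\right) = \left(\frac{1}{106} + 4234\right) \left(656 + 4291\right) = \left(\frac{1}{106} + 4234\right) 4947 = \frac{448805}{106} \cdot 4947 = \frac{2220238335}{106}$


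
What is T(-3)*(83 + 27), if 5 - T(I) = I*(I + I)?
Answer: -1430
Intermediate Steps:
T(I) = 5 - 2*I² (T(I) = 5 - I*(I + I) = 5 - I*2*I = 5 - 2*I²)
T(-3)*(83 + 27) = (5 - 2*(-3)²)*(83 + 27) = (5 - 2*9)*110 = (5 - 18)*110 = -13*110 = -1430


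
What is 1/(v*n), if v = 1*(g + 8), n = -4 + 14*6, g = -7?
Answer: 1/80 ≈ 0.012500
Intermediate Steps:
n = 80 (n = -4 + 84 = 80)
v = 1 (v = 1*(-7 + 8) = 1*1 = 1)
1/(v*n) = 1/(1*80) = 1/80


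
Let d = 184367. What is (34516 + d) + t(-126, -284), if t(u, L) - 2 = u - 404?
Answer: 218355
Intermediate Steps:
t(u, L) = -402 + u (t(u, L) = 2 + (u - 404) = 2 + (-404 + u) = -402 + u)
(34516 + d) + t(-126, -284) = (34516 + 184367) + (-402 - 126) = 218883 - 528 = 218355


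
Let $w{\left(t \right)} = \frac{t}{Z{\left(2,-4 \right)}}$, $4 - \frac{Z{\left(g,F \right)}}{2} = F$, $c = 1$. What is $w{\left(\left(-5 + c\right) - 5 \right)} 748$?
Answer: $- \frac{1683}{4} \approx -420.75$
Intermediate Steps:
$Z{\left(g,F \right)} = 8 - 2 F$
$w{\left(t \right)} = \frac{t}{16}$ ($w{\left(t \right)} = \frac{t}{8 - -8} = \frac{t}{8 + 8} = \frac{t}{16}$)
$w{\left(\left(-5 + c\right) - 5 \right)} 748 = \frac{\left(-5 + 1\right) - 5}{16} \cdot 748 = \frac{-4 - 5}{16} \cdot 748 = \frac{1}{16} \left(-9\right) 748 = \left(- \frac{9}{16}\right) 748 = - \frac{1683}{4}$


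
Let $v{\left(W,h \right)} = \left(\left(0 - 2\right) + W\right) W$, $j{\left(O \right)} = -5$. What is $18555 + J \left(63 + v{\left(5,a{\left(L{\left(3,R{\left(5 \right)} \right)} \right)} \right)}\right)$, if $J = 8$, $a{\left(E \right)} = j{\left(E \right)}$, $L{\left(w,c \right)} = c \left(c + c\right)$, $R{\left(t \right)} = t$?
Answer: $19179$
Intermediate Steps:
$L{\left(w,c \right)} = 2 c^{2}$ ($L{\left(w,c \right)} = c 2 c = 2 c^{2}$)
$a{\left(E \right)} = -5$
$v{\left(W,h \right)} = W \left(-2 + W\right)$ ($v{\left(W,h \right)} = \left(-2 + W\right) W = W \left(-2 + W\right)$)
$18555 + J \left(63 + v{\left(5,a{\left(L{\left(3,R{\left(5 \right)} \right)} \right)} \right)}\right) = 18555 + 8 \left(63 + 5 \left(-2 + 5\right)\right) = 18555 + 8 \left(63 + 5 \cdot 3\right) = 18555 + 8 \left(63 + 15\right) = 18555 + 8 \cdot 78 = 18555 + 624 = 19179$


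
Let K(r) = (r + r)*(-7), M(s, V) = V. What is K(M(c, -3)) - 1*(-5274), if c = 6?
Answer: 5316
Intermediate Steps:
K(r) = -14*r (K(r) = (2*r)*(-7) = -14*r)
K(M(c, -3)) - 1*(-5274) = -14*(-3) - 1*(-5274) = 42 + 5274 = 5316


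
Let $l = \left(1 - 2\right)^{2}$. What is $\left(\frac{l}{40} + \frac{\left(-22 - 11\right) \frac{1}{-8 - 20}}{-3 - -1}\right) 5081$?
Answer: $- \frac{401399}{140} \approx -2867.1$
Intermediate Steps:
$l = 1$ ($l = \left(-1\right)^{2} = 1$)
$\left(\frac{l}{40} + \frac{\left(-22 - 11\right) \frac{1}{-8 - 20}}{-3 - -1}\right) 5081 = \left(1 \cdot \frac{1}{40} + \frac{\left(-22 - 11\right) \frac{1}{-8 - 20}}{-3 - -1}\right) 5081 = \left(1 \cdot \frac{1}{40} + \frac{\left(-33\right) \frac{1}{-28}}{-3 + 1}\right) 5081 = \left(\frac{1}{40} + \frac{\left(-33\right) \left(- \frac{1}{28}\right)}{-2}\right) 5081 = \left(\frac{1}{40} + \frac{33}{28} \left(- \frac{1}{2}\right)\right) 5081 = \left(\frac{1}{40} - \frac{33}{56}\right) 5081 = \left(- \frac{79}{140}\right) 5081 = - \frac{401399}{140}$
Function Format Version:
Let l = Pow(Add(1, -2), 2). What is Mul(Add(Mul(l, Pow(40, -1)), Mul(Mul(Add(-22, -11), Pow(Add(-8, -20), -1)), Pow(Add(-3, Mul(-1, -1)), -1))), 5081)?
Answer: Rational(-401399, 140) ≈ -2867.1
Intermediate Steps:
l = 1 (l = Pow(-1, 2) = 1)
Mul(Add(Mul(l, Pow(40, -1)), Mul(Mul(Add(-22, -11), Pow(Add(-8, -20), -1)), Pow(Add(-3, Mul(-1, -1)), -1))), 5081) = Mul(Add(Mul(1, Pow(40, -1)), Mul(Mul(Add(-22, -11), Pow(Add(-8, -20), -1)), Pow(Add(-3, Mul(-1, -1)), -1))), 5081) = Mul(Add(Mul(1, Rational(1, 40)), Mul(Mul(-33, Pow(-28, -1)), Pow(Add(-3, 1), -1))), 5081) = Mul(Add(Rational(1, 40), Mul(Mul(-33, Rational(-1, 28)), Pow(-2, -1))), 5081) = Mul(Add(Rational(1, 40), Mul(Rational(33, 28), Rational(-1, 2))), 5081) = Mul(Add(Rational(1, 40), Rational(-33, 56)), 5081) = Mul(Rational(-79, 140), 5081) = Rational(-401399, 140)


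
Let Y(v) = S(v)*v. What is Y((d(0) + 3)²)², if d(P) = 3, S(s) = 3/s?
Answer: 9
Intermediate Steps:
Y(v) = 3 (Y(v) = (3/v)*v = 3)
Y((d(0) + 3)²)² = 3² = 9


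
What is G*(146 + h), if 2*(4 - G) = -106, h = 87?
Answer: 13281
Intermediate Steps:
G = 57 (G = 4 - ½*(-106) = 4 + 53 = 57)
G*(146 + h) = 57*(146 + 87) = 57*233 = 13281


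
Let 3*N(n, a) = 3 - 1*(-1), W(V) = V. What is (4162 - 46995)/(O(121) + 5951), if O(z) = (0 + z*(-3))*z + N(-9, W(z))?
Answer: 4431/3928 ≈ 1.1281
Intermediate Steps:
N(n, a) = 4/3 (N(n, a) = (3 - 1*(-1))/3 = (3 + 1)/3 = (⅓)*4 = 4/3)
O(z) = 4/3 - 3*z² (O(z) = (0 + z*(-3))*z + 4/3 = (0 - 3*z)*z + 4/3 = (-3*z)*z + 4/3 = -3*z² + 4/3 = 4/3 - 3*z²)
(4162 - 46995)/(O(121) + 5951) = (4162 - 46995)/((4/3 - 3*121²) + 5951) = -42833/((4/3 - 3*14641) + 5951) = -42833/((4/3 - 43923) + 5951) = -42833/(-131765/3 + 5951) = -42833/(-113912/3) = -42833*(-3/113912) = 4431/3928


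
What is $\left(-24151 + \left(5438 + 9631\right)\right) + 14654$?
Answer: $5572$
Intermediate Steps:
$\left(-24151 + \left(5438 + 9631\right)\right) + 14654 = \left(-24151 + 15069\right) + 14654 = -9082 + 14654 = 5572$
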